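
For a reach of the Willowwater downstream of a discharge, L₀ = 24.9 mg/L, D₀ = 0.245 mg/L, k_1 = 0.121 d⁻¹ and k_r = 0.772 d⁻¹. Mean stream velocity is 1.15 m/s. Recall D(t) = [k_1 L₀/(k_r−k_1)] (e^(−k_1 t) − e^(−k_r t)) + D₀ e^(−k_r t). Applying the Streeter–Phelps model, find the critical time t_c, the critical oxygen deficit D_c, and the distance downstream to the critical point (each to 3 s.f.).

With k_r/k_1 = 6.380 and 1 − D₀(k_r−k_1)/(k_1 L₀) = 0.9471,
t_c = ln(6.380 × 0.9471) / (0.772 − 0.121) = ln(6.042) / 0.6510 = 1.799/0.6510 = 2.763 d.
D_c = (k_1/k_r) L₀ e^(−k_1 t_c) = (0.121/0.772) × 24.9 × e^(−0.121×2.763) = 0.1567 × 24.9 × 0.7158 = 2.794 mg/L.
x_c = v t_c = 1.15 m/s × 2.763 d × 86400 s/d = 274500 m ≈ 275 km.

t_c ≈ 2.76 d; D_c ≈ 2.79 mg/L; x_c ≈ 275 km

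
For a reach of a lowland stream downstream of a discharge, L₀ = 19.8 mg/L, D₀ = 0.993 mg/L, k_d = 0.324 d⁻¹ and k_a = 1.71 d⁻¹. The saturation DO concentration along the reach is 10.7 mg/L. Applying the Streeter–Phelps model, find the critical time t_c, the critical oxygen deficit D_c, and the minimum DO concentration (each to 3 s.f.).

t_c = [1/(k_a−k_d)] ln[(k_a/k_d)(1 − D₀(k_a−k_d)/(k_d L₀))]
= [1/(1.71−0.324)] ln[(1.71/0.324)(1 − 0.993×1.386/(0.324×19.8))]
= (1/1.386) ln[5.278 × 0.7855] = 0.7215 × ln(4.145) = 0.7215 × 1.422 = 1.026 d.
D_c = (k_d/k_a) L₀ e^(−k_d t_c) = (0.324/1.71) × 19.8 × e^(−0.324×1.026) = 0.1895 × 19.8 × 0.7172 = 2.691 mg/L.
Minimum DO = C_s − D_c = 10.7 − 2.691 = 8.009 mg/L.

t_c ≈ 1.03 d; D_c ≈ 2.69 mg/L; min DO ≈ 8.01 mg/L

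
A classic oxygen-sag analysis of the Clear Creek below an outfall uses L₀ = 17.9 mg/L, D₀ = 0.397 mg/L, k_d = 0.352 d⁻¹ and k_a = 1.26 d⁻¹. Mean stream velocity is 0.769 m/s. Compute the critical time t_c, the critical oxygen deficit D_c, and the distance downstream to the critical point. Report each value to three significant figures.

t_c ≈ 1.34 d; D_c ≈ 3.12 mg/L; x_c ≈ 89.0 km

At the critical point dD/dt = 0, so k_d L₀ e^(−k_d t) = k_a D. Substituting D(t) from the Streeter–Phelps equation and solving for t gives
t_c = ln[(k_a/k_d)(1 − D₀(k_a−k_d)/(k_d L₀))] / (k_a−k_d).
Here k_a−k_d = 0.9080 d⁻¹ and 1 − D₀(k_a−k_d)/(k_d L₀) = 1 − 0.397×0.9080/(0.352×17.9) = 0.9428, so
t_c = ln(3.580 × 0.9428) / 0.9080 = 1.216 / 0.9080 = 1.340 d.
D_c = (k_d/k_a) L₀ e^(−k_d t_c) = (0.352/1.26) × 17.9 × e^(−0.352×1.340) = 0.2794 × 17.9 × 0.6240 = 3.121 mg/L.
x_c = v t_c = 0.769 m/s × 1.340 d × 86400 s/d = 89000 m ≈ 89.0 km.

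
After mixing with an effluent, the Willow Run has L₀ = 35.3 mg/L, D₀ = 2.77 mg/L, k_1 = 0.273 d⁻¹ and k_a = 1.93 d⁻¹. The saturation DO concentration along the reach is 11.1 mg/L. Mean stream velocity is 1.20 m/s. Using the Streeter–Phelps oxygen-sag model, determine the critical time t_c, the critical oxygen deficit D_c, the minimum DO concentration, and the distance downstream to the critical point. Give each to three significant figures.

With k_a/k_1 = 7.070 and 1 − D₀(k_a−k_1)/(k_1 L₀) = 0.5237,
t_c = ln(7.070 × 0.5237) / (1.93 − 0.273) = ln(3.702) / 1.657 = 1.309/1.657 = 0.7900 d.
D_c = (k_1/k_a) L₀ e^(−k_1 t_c) = (0.273/1.93) × 35.3 × e^(−0.273×0.7900) = 0.1415 × 35.3 × 0.8060 = 4.025 mg/L.
Minimum DO = C_s − D_c = 11.1 − 4.025 = 7.075 mg/L.
x_c = v t_c = 1.20 m/s × 0.7900 d × 86400 s/d = 81910 m ≈ 81.9 km.

t_c ≈ 0.790 d; D_c ≈ 4.02 mg/L; min DO ≈ 7.08 mg/L; x_c ≈ 81.9 km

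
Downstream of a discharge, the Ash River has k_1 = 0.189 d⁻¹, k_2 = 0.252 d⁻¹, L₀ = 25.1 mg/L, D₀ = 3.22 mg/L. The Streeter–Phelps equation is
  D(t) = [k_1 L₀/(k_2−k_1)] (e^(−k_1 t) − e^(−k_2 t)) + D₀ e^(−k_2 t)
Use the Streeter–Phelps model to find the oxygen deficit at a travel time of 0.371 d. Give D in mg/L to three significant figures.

k_1 L₀/(k_2−k_1) = 0.189×25.1/(0.252−0.189) = 4.744/0.06300 = 75.30 mg/L.
e^(−k_1 t) = e^(−0.189×0.3710) = 0.9323; e^(−k_2 t) = e^(−0.252×0.3710) = 0.9107.
D = 75.30 × (0.9323 − 0.9107) + 3.22 × 0.9107 = 1.622 + 2.933 = 4.554 mg/L.

D ≈ 4.55 mg/L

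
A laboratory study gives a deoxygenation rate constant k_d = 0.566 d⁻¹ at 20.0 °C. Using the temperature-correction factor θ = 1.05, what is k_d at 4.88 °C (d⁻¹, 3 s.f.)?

k_d(T₂) = k_d(T₁) · θ^(T₂−T₁) = 0.566 × 1.05^(4.88−20.0)
= 0.566 × 1.05^-15.1 = 0.566 × 0.4782 = 0.2707 d⁻¹.

k_d ≈ 0.271 d⁻¹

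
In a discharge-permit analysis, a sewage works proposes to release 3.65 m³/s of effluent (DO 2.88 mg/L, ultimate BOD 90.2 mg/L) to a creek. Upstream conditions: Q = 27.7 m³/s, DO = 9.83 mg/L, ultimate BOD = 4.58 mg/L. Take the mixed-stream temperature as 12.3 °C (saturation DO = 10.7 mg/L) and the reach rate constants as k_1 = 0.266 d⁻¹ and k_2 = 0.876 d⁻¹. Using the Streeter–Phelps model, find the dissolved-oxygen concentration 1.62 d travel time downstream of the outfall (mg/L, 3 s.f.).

DO ≈ 7.71 mg/L

Mixed DO = (27.7×9.83 + 3.65×2.88)/(27.7+3.65) = 282.8/31.35 = 9.021 mg/L.
Mixed L₀ = (27.7×4.58 + 3.65×90.2)/(31.35) = 456.1/31.35 = 14.55 mg/L.
Initial deficit D₀ = C_s − DO₀ = 10.7 − 9.021 = 1.679 mg/L.
D(1.62) = [0.266×14.55/(0.876−0.266)](e^(−0.266×1.62) − e^(−0.876×1.62)) + 1.679 e^(−0.876×1.62)
= 6.344 × (0.6499 − 0.2419) + 1.679 × 0.2419 = 2.995 mg/L.
DO = 10.7 − 2.995 = 7.705 mg/L.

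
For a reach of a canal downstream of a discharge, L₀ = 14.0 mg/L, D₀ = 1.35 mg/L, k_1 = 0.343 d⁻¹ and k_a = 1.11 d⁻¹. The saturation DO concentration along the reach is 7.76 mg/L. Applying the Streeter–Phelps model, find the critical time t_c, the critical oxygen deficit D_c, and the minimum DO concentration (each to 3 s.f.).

t_c = [1/(k_a−k_1)] ln[(k_a/k_1)(1 − D₀(k_a−k_1)/(k_1 L₀))]
= [1/(1.11−0.343)] ln[(1.11/0.343)(1 − 1.35×0.7670/(0.343×14.0))]
= (1/0.7670) ln[3.236 × 0.7844] = 1.304 × ln(2.538) = 1.304 × 0.9315 = 1.214 d.
L(t_c) = L₀ e^(−k_1 t_c) = 14.0 × 0.6593 = 9.230 mg/L, and at the critical point k_a D_c = k_1 L, so D_c = (0.343/1.11) × 9.230 = 2.852 mg/L.
Minimum DO = C_s − D_c = 7.76 − 2.852 = 4.908 mg/L.

t_c ≈ 1.21 d; D_c ≈ 2.85 mg/L; min DO ≈ 4.91 mg/L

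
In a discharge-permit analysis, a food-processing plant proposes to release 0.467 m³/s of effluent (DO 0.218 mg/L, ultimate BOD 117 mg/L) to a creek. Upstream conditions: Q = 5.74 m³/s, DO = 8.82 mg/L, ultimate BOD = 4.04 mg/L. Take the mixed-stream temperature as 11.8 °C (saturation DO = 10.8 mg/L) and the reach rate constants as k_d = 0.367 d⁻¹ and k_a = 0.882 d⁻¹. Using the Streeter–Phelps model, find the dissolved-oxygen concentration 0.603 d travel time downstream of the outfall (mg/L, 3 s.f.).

DO ≈ 7.34 mg/L

Mixed DO = (5.74×8.82 + 0.467×0.218)/(5.74+0.467) = 50.73/6.207 = 8.173 mg/L.
Mixed L₀ = (5.74×4.04 + 0.467×117)/(6.207) = 77.83/6.207 = 12.54 mg/L.
Initial deficit D₀ = C_s − DO₀ = 10.8 − 8.173 = 2.627 mg/L.
D(0.603) = [0.367×12.54/(0.882−0.367)](e^(−0.367×0.603) − e^(−0.882×0.603)) + 2.627 e^(−0.882×0.603)
= 8.935 × (0.8015 − 0.5875) + 2.627 × 0.5875 = 3.455 mg/L.
DO = 10.8 − 3.455 = 7.345 mg/L.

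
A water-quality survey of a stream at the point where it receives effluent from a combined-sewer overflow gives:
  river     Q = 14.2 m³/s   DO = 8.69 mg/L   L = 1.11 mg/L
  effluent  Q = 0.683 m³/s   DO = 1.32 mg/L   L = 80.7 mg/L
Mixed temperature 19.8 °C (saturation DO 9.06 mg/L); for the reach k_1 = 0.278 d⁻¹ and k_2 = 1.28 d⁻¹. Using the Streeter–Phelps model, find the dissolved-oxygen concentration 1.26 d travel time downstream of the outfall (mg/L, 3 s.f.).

DO ≈ 8.25 mg/L

Mixed DO = (14.2×8.69 + 0.683×1.32)/(14.2+0.683) = 124.3/14.88 = 8.352 mg/L.
Mixed L₀ = (14.2×1.11 + 0.683×80.7)/(14.88) = 70.88/14.88 = 4.762 mg/L.
Initial deficit D₀ = C_s − DO₀ = 9.06 − 8.352 = 0.7082 mg/L.
D(1.26) = [0.278×4.762/(1.28−0.278)](e^(−0.278×1.26) − e^(−1.28×1.26)) + 0.7082 e^(−1.28×1.26)
= 1.321 × (0.7045 − 0.1993) + 0.7082 × 0.1993 = 0.8087 mg/L.
DO = 9.06 − 0.8087 = 8.251 mg/L.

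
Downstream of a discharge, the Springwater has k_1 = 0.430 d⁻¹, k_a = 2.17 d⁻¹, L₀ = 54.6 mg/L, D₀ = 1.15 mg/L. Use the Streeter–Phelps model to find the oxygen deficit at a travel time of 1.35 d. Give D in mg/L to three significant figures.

D ≈ 6.89 mg/L

k_1 L₀/(k_a−k_1) = 0.430×54.6/(2.17−0.430) = 23.48/1.740 = 13.49 mg/L.
e^(−k_1 t) = e^(−0.430×1.350) = 0.5596; e^(−k_a t) = e^(−2.17×1.350) = 0.05342.
D = 13.49 × (0.5596 − 0.05342) + 1.15 × 0.05342 = 6.830 + 0.06144 = 6.892 mg/L.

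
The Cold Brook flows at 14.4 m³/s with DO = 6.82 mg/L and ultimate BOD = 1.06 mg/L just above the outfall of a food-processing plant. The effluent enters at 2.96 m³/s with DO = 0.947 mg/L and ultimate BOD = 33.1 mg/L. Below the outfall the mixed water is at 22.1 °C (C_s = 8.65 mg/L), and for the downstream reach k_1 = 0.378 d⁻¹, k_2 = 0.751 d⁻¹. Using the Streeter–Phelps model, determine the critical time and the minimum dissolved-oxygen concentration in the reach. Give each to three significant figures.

t_c ≈ 0.341 d; minimum DO ≈ 5.76 mg/L

Mixed DO = (14.4×6.82 + 2.96×0.947)/(14.4+2.96) = 101.0/17.36 = 5.819 mg/L.
Mixed L₀ = (14.4×1.06 + 2.96×33.1)/(17.36) = 113.2/17.36 = 6.523 mg/L.
Initial deficit D₀ = C_s − DO₀ = 8.65 − 5.819 = 2.831 mg/L.
t_c = (1/0.3730) ln[(0.751/0.378)(1 − 2.831×0.3730/(0.378×6.523))] = 2.681 × ln(1.136) = 0.3414 d.
D_c = (0.378/0.751) × 6.523 × e^(−0.378×0.3414) = 0.5033 × 6.523 × 0.8789 = 2.886 mg/L.
Minimum DO = 8.65 − 2.886 = 5.764 mg/L.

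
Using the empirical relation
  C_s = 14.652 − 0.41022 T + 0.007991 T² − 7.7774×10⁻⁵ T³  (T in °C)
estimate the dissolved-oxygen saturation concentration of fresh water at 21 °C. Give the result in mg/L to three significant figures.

C_s = 14.652 − 0.41022×21 + 0.007991×21² − 7.7774×10⁻⁵×21³ = 8.841 mg/L.

C_s ≈ 8.84 mg/L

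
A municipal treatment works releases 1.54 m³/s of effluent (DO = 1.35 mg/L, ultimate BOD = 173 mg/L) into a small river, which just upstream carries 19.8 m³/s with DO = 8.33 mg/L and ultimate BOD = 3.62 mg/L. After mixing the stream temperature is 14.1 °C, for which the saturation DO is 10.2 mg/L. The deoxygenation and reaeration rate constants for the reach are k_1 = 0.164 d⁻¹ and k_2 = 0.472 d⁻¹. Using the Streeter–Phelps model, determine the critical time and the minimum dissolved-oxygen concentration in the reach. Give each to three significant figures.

t_c ≈ 2.36 d; minimum DO ≈ 6.46 mg/L

Mixed DO = (19.8×8.33 + 1.54×1.35)/(19.8+1.54) = 167.0/21.34 = 7.826 mg/L.
Mixed L₀ = (19.8×3.62 + 1.54×173)/(21.34) = 338.1/21.34 = 15.84 mg/L.
Initial deficit D₀ = C_s − DO₀ = 10.2 − 7.826 = 2.374 mg/L.
t_c = (1/0.3080) ln[(0.472/0.164)(1 − 2.374×0.3080/(0.164×15.84))] = 3.247 × ln(2.068) = 2.359 d.
D_c = (0.164/0.472) × 15.84 × e^(−0.164×2.359) = 0.3475 × 15.84 × 0.6791 = 3.739 mg/L.
Minimum DO = 10.2 − 3.739 = 6.461 mg/L.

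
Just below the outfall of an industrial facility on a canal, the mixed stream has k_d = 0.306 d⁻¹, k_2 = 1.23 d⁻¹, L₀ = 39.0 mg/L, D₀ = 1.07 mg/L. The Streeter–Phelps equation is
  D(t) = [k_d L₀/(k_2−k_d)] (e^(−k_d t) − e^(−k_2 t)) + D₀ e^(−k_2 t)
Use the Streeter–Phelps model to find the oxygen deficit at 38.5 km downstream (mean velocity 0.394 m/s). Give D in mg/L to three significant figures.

Travel time t = x/v = 38.5 km / (0.394 m/s) = 38500 m / 0.394 m/s = 97720 s = 1.131 d.
k_d L₀/(k_2−k_d) = 0.306×39.0/(1.23−0.306) = 11.93/0.9240 = 12.92 mg/L.
e^(−k_d t) = e^(−0.306×1.131) = 0.7075; e^(−k_2 t) = e^(−1.23×1.131) = 0.2488.
D = 12.92 × (0.7075 − 0.2488) + 1.07 × 0.2488 = 5.924 + 0.2662 = 6.190 mg/L.

D ≈ 6.19 mg/L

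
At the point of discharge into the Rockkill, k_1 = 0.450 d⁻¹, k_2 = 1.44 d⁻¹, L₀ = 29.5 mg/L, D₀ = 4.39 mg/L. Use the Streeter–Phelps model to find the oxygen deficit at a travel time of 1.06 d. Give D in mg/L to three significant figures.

k_1 L₀/(k_2−k_1) = 0.450×29.5/(1.44−0.450) = 13.28/0.9900 = 13.41 mg/L.
e^(−k_1 t) = e^(−0.450×1.060) = 0.6206; e^(−k_2 t) = e^(−1.44×1.060) = 0.2173.
D = 13.41 × (0.6206 − 0.2173) + 4.39 × 0.2173 = 5.408 + 0.9540 = 6.362 mg/L.

D ≈ 6.36 mg/L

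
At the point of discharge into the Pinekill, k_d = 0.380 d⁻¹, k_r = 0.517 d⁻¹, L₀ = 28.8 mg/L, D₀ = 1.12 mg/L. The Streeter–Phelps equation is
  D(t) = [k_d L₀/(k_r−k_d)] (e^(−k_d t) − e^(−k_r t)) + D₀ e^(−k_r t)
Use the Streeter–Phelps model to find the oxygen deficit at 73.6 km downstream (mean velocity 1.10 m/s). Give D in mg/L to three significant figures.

D ≈ 6.74 mg/L

Travel time t = x/v = 73.6 km / (1.10 m/s) = 73600 m / 1.10 m/s = 66910 s = 0.7744 d.
k_d L₀/(k_r−k_d) = 0.380×28.8/(0.517−0.380) = 10.94/0.1370 = 79.88 mg/L.
e^(−k_d t) = e^(−0.380×0.7744) = 0.7451; e^(−k_r t) = e^(−0.517×0.7744) = 0.6701.
D = 79.88 × (0.7451 − 0.6701) + 1.12 × 0.6701 = 5.991 + 0.7505 = 6.742 mg/L.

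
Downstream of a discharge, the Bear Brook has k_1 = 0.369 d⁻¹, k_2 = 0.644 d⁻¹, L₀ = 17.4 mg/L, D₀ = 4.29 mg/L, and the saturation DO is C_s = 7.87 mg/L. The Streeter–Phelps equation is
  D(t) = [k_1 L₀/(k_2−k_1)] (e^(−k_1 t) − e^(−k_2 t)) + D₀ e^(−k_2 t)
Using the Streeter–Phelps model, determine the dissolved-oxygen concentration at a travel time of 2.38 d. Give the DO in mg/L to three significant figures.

DO ≈ 2.28 mg/L

k_1 L₀/(k_2−k_1) = 0.369×17.4/(0.644−0.369) = 6.421/0.2750 = 23.35 mg/L.
e^(−k_1 t) = e^(−0.369×2.380) = 0.4155; e^(−k_2 t) = e^(−0.644×2.380) = 0.2159.
D = 23.35 × (0.4155 − 0.2159) + 4.29 × 0.2159 = 4.660 + 0.9264 = 5.586 mg/L.
DO = C_s − D = 7.87 − 5.586 = 2.284 mg/L.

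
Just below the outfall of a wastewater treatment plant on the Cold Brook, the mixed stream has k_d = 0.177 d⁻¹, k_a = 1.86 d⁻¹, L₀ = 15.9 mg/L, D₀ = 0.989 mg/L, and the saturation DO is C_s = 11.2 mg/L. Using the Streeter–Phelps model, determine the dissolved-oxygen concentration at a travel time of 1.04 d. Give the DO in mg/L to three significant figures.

DO ≈ 9.91 mg/L

k_d L₀/(k_a−k_d) = 0.177×15.9/(1.86−0.177) = 2.814/1.683 = 1.672 mg/L.
e^(−k_d t) = e^(−0.177×1.040) = 0.8319; e^(−k_a t) = e^(−1.86×1.040) = 0.1445.
D = 1.672 × (0.8319 − 0.1445) + 0.989 × 0.1445 = 1.149 + 0.1429 = 1.292 mg/L.
DO = C_s − D = 11.2 − 1.292 = 9.908 mg/L.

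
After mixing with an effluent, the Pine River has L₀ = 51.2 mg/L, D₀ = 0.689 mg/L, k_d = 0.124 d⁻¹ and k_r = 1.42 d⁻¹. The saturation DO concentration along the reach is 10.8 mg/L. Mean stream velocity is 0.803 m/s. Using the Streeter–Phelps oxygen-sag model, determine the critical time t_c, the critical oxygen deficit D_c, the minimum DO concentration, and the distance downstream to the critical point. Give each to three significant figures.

t_c ≈ 1.76 d; D_c ≈ 3.59 mg/L; min DO ≈ 7.21 mg/L; x_c ≈ 122 km

At the critical point dD/dt = 0, so k_d L₀ e^(−k_d t) = k_r D. Substituting D(t) from the Streeter–Phelps equation and solving for t gives
t_c = ln[(k_r/k_d)(1 − D₀(k_r−k_d)/(k_d L₀))] / (k_r−k_d).
Here k_r−k_d = 1.296 d⁻¹ and 1 − D₀(k_r−k_d)/(k_d L₀) = 1 − 0.689×1.296/(0.124×51.2) = 0.8594, so
t_c = ln(11.45 × 0.8594) / 1.296 = 2.287 / 1.296 = 1.764 d.
D_c = (k_d/k_r) L₀ e^(−k_d t_c) = (0.124/1.42) × 51.2 × e^(−0.124×1.764) = 0.08732 × 51.2 × 0.8035 = 3.592 mg/L.
Minimum DO = C_s − D_c = 10.8 − 3.592 = 7.208 mg/L.
x_c = v t_c = 0.803 m/s × 1.764 d × 86400 s/d = 122400 m ≈ 122 km.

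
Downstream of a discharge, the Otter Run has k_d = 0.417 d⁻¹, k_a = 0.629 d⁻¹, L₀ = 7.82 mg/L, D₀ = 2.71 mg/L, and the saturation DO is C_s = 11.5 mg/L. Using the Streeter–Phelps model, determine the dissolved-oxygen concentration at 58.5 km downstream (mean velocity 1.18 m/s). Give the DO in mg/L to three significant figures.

DO ≈ 8.22 mg/L

Travel time t = x/v = 58.5 km / (1.18 m/s) = 58500 m / 1.18 m/s = 49580 s = 0.5738 d.
k_d L₀/(k_a−k_d) = 0.417×7.82/(0.629−0.417) = 3.261/0.2120 = 15.38 mg/L.
e^(−k_d t) = e^(−0.417×0.5738) = 0.7872; e^(−k_a t) = e^(−0.629×0.5738) = 0.6970.
D = 15.38 × (0.7872 − 0.6970) + 2.71 × 0.6970 = 1.387 + 1.889 = 3.276 mg/L.
DO = C_s − D = 11.5 − 3.276 = 8.224 mg/L.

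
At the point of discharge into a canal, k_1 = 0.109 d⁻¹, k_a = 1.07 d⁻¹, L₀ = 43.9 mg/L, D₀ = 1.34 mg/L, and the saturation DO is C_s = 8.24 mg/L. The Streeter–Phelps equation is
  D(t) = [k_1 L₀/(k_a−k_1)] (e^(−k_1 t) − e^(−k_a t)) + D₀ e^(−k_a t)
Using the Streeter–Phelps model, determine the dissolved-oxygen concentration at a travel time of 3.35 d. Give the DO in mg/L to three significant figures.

k_1 L₀/(k_a−k_1) = 0.109×43.9/(1.07−0.109) = 4.785/0.9610 = 4.979 mg/L.
e^(−k_1 t) = e^(−0.109×3.350) = 0.6941; e^(−k_a t) = e^(−1.07×3.350) = 0.02775.
D = 4.979 × (0.6941 − 0.02775) + 1.34 × 0.02775 = 3.318 + 0.03719 = 3.355 mg/L.
DO = C_s − D = 8.24 − 3.355 = 4.885 mg/L.

DO ≈ 4.88 mg/L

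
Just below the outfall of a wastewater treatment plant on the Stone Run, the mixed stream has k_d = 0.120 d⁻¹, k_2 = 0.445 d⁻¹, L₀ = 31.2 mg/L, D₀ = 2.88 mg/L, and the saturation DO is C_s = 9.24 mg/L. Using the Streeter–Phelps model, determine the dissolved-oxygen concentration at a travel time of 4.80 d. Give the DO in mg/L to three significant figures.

DO ≈ 3.78 mg/L

k_d L₀/(k_2−k_d) = 0.120×31.2/(0.445−0.120) = 3.744/0.3250 = 11.52 mg/L.
e^(−k_d t) = e^(−0.120×4.800) = 0.5621; e^(−k_2 t) = e^(−0.445×4.800) = 0.1181.
D = 11.52 × (0.5621 − 0.1181) + 2.88 × 0.1181 = 5.115 + 0.3402 = 5.455 mg/L.
DO = C_s − D = 9.24 − 5.455 = 3.785 mg/L.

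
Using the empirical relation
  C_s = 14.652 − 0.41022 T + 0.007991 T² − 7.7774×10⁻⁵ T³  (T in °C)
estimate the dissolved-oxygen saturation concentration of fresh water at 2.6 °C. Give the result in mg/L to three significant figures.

C_s = 14.652 − 0.41022×2.6 + 0.007991×2.6² − 7.7774×10⁻⁵×2.6³ = 13.64 mg/L.

C_s ≈ 13.6 mg/L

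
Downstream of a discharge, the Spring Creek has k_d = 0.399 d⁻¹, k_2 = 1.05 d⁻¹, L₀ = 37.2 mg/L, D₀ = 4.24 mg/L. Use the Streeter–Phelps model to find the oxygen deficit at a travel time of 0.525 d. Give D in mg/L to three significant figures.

D ≈ 7.80 mg/L

k_d L₀/(k_2−k_d) = 0.399×37.2/(1.05−0.399) = 14.84/0.6510 = 22.80 mg/L.
e^(−k_d t) = e^(−0.399×0.5250) = 0.8110; e^(−k_2 t) = e^(−1.05×0.5250) = 0.5762.
D = 22.80 × (0.8110 − 0.5762) + 4.24 × 0.5762 = 5.353 + 2.443 = 7.796 mg/L.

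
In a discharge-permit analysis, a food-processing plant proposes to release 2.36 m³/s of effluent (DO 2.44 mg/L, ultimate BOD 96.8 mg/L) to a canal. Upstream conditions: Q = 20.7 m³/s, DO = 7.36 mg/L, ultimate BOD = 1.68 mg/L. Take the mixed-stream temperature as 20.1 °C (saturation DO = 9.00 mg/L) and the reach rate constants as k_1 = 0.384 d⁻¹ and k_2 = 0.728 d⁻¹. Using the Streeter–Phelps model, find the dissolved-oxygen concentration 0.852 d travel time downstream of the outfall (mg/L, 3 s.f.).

DO ≈ 5.51 mg/L

Mixed DO = (20.7×7.36 + 2.36×2.44)/(20.7+2.36) = 158.1/23.06 = 6.856 mg/L.
Mixed L₀ = (20.7×1.68 + 2.36×96.8)/(23.06) = 263.2/23.06 = 11.41 mg/L.
Initial deficit D₀ = C_s − DO₀ = 9.00 − 6.856 = 2.144 mg/L.
D(0.852) = [0.384×11.41/(0.728−0.384)](e^(−0.384×0.852) − e^(−0.728×0.852)) + 2.144 e^(−0.728×0.852)
= 12.74 × (0.7210 − 0.5378) + 2.144 × 0.5378 = 3.487 mg/L.
DO = 9.00 − 3.487 = 5.513 mg/L.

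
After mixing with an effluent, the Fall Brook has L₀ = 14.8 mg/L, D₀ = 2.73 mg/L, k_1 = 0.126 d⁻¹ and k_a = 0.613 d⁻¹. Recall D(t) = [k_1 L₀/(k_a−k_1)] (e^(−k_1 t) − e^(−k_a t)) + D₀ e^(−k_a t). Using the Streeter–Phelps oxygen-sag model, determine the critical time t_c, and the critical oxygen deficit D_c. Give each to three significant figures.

t_c ≈ 0.686 d; D_c ≈ 2.79 mg/L

With k_a/k_1 = 4.865 and 1 − D₀(k_a−k_1)/(k_1 L₀) = 0.2870,
t_c = ln(4.865 × 0.2870) / (0.613 − 0.126) = ln(1.397) / 0.4870 = 0.3340/0.4870 = 0.6858 d.
L(t_c) = L₀ e^(−k_1 t_c) = 14.8 × 0.9172 = 13.57 mg/L, and at the critical point k_a D_c = k_1 L, so D_c = (0.126/0.613) × 13.57 = 2.790 mg/L.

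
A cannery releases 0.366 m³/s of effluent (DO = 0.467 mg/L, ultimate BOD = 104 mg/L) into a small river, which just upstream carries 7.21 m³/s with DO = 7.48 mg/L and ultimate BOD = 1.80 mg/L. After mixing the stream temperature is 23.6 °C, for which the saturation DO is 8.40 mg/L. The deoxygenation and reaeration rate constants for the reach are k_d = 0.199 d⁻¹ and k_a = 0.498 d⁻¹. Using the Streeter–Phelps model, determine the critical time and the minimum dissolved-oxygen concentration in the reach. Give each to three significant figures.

t_c ≈ 1.97 d; minimum DO ≈ 6.58 mg/L

Mixed DO = (7.21×7.48 + 0.366×0.467)/(7.21+0.366) = 54.10/7.576 = 7.141 mg/L.
Mixed L₀ = (7.21×1.80 + 0.366×104)/(7.576) = 51.04/7.576 = 6.737 mg/L.
Initial deficit D₀ = C_s − DO₀ = 8.40 − 7.141 = 1.259 mg/L.
t_c = (1/0.2990) ln[(0.498/0.199)(1 − 1.259×0.2990/(0.199×6.737))] = 3.344 × ln(1.800) = 1.966 d.
D_c = (0.199/0.498) × 6.737 × e^(−0.199×1.966) = 0.3996 × 6.737 × 0.6762 = 1.821 mg/L.
Minimum DO = 8.40 − 1.821 = 6.579 mg/L.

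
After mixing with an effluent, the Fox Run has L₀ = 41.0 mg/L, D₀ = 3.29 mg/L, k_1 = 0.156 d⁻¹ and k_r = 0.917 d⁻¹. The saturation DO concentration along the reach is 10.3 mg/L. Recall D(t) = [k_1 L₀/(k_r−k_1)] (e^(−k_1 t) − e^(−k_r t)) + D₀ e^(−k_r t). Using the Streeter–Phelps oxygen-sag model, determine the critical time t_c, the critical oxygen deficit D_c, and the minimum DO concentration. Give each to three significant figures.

t_c ≈ 1.67 d; D_c ≈ 5.37 mg/L; min DO ≈ 4.93 mg/L

With k_r/k_1 = 5.878 and 1 − D₀(k_r−k_1)/(k_1 L₀) = 0.6086,
t_c = ln(5.878 × 0.6086) / (0.917 − 0.156) = ln(3.577) / 0.7610 = 1.275/0.7610 = 1.675 d.
L(t_c) = L₀ e^(−k_1 t_c) = 41.0 × 0.7701 = 31.57 mg/L, and at the critical point k_r D_c = k_1 L, so D_c = (0.156/0.917) × 31.57 = 5.371 mg/L.
Minimum DO = C_s − D_c = 10.3 − 5.371 = 4.929 mg/L.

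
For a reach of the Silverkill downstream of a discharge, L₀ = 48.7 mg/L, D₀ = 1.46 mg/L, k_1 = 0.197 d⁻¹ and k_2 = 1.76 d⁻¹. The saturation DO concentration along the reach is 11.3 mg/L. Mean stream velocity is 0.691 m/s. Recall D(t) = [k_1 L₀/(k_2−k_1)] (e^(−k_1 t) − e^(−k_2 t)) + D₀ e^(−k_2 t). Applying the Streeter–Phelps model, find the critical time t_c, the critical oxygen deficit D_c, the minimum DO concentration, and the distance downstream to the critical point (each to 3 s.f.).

t_c ≈ 1.23 d; D_c ≈ 4.28 mg/L; min DO ≈ 7.02 mg/L; x_c ≈ 73.3 km

With k_2/k_1 = 8.934 and 1 − D₀(k_2−k_1)/(k_1 L₀) = 0.7621,
t_c = ln(8.934 × 0.7621) / (1.76 − 0.197) = ln(6.809) / 1.563 = 1.918/1.563 = 1.227 d.
D_c = (k_1/k_2) L₀ e^(−k_1 t_c) = (0.197/1.76) × 48.7 × e^(−0.197×1.227) = 0.1119 × 48.7 × 0.7852 = 4.280 mg/L.
Minimum DO = C_s − D_c = 11.3 − 4.280 = 7.020 mg/L.
x_c = v t_c = 0.691 m/s × 1.227 d × 86400 s/d = 73270 m ≈ 73.3 km.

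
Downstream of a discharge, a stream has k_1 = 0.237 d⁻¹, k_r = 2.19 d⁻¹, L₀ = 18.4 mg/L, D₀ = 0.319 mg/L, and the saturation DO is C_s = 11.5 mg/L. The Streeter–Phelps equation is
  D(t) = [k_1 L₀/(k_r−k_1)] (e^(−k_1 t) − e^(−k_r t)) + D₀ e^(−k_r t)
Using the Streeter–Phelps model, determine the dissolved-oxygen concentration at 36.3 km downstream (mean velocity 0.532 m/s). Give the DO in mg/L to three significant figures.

DO ≈ 9.99 mg/L

Travel time t = x/v = 36.3 km / (0.532 m/s) = 36300 m / 0.532 m/s = 68230 s = 0.7897 d.
k_1 L₀/(k_r−k_1) = 0.237×18.4/(2.19−0.237) = 4.361/1.953 = 2.233 mg/L.
e^(−k_1 t) = e^(−0.237×0.7897) = 0.8293; e^(−k_r t) = e^(−2.19×0.7897) = 0.1774.
D = 2.233 × (0.8293 − 0.1774) + 0.319 × 0.1774 = 1.456 + 0.05658 = 1.512 mg/L.
DO = C_s − D = 11.5 − 1.512 = 9.988 mg/L.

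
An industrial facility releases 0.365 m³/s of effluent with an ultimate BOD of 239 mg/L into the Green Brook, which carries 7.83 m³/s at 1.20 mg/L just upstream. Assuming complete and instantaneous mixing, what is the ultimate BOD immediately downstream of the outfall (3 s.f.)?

Flow-weighted mixing: C = (Q_r C_r + Q_w C_w)/(Q_r + Q_w)
= (7.83×1.20 + 0.365×239)/(7.83 + 0.365) = 96.63/8.195 = 11.79 mg/L.

11.8 mg/L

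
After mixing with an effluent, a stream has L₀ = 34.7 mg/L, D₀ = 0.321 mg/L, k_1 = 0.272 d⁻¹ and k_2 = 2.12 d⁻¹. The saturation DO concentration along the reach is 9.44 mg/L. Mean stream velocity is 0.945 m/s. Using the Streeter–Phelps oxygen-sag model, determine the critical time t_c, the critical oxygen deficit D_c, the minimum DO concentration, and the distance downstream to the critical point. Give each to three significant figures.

With k_2/k_1 = 7.794 and 1 − D₀(k_2−k_1)/(k_1 L₀) = 0.9371,
t_c = ln(7.794 × 0.9371) / (2.12 − 0.272) = ln(7.304) / 1.848 = 1.988/1.848 = 1.076 d.
L(t_c) = L₀ e^(−k_1 t_c) = 34.7 × 0.7463 = 25.90 mg/L, and at the critical point k_2 D_c = k_1 L, so D_c = (0.272/2.12) × 25.90 = 3.322 mg/L.
Minimum DO = C_s − D_c = 9.44 − 3.322 = 6.118 mg/L.
x_c = v t_c = 0.945 m/s × 1.076 d × 86400 s/d = 87850 m ≈ 87.9 km.

t_c ≈ 1.08 d; D_c ≈ 3.32 mg/L; min DO ≈ 6.12 mg/L; x_c ≈ 87.9 km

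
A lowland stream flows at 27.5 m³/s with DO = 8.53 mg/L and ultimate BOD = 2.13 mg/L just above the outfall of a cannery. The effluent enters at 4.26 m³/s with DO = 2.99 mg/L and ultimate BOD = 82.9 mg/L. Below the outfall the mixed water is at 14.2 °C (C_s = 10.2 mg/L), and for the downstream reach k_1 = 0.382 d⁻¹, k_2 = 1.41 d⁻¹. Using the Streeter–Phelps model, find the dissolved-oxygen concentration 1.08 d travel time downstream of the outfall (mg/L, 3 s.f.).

DO ≈ 7.54 mg/L

Mixed DO = (27.5×8.53 + 4.26×2.99)/(27.5+4.26) = 247.3/31.76 = 7.787 mg/L.
Mixed L₀ = (27.5×2.13 + 4.26×82.9)/(31.76) = 411.7/31.76 = 12.96 mg/L.
Initial deficit D₀ = C_s − DO₀ = 10.2 − 7.787 = 2.413 mg/L.
D(1.08) = [0.382×12.96/(1.41−0.382)](e^(−0.382×1.08) − e^(−1.41×1.08)) + 2.413 e^(−1.41×1.08)
= 4.817 × (0.6620 − 0.2181) + 2.413 × 0.2181 = 2.664 mg/L.
DO = 10.2 − 2.664 = 7.536 mg/L.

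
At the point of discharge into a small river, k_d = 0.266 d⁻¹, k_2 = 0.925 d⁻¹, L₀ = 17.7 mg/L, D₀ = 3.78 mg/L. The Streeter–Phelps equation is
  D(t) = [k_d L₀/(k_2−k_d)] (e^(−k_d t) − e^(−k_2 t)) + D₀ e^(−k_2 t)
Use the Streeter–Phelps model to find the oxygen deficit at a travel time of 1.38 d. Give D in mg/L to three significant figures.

D ≈ 4.01 mg/L

k_d L₀/(k_2−k_d) = 0.266×17.7/(0.925−0.266) = 4.708/0.6590 = 7.144 mg/L.
e^(−k_d t) = e^(−0.266×1.380) = 0.6928; e^(−k_2 t) = e^(−0.925×1.380) = 0.2790.
D = 7.144 × (0.6928 − 0.2790) + 3.78 × 0.2790 = 2.956 + 1.055 = 4.011 mg/L.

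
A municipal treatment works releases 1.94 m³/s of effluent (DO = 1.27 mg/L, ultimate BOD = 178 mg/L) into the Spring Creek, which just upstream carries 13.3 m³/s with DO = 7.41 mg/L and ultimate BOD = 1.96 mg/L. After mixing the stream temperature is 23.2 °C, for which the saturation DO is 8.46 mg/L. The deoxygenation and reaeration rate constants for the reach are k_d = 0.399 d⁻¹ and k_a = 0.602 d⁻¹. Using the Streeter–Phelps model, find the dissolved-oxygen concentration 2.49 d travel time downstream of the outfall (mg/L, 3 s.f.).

DO ≈ 1.01 mg/L

Mixed DO = (13.3×7.41 + 1.94×1.27)/(13.3+1.94) = 101.0/15.24 = 6.628 mg/L.
Mixed L₀ = (13.3×1.96 + 1.94×178)/(15.24) = 371.4/15.24 = 24.37 mg/L.
Initial deficit D₀ = C_s − DO₀ = 8.46 − 6.628 = 1.832 mg/L.
D(2.49) = [0.399×24.37/(0.602−0.399)](e^(−0.399×2.49) − e^(−0.602×2.49)) + 1.832 e^(−0.602×2.49)
= 47.90 × (0.3703 − 0.2234) + 1.832 × 0.2234 = 7.446 mg/L.
DO = 8.46 − 7.446 = 1.014 mg/L.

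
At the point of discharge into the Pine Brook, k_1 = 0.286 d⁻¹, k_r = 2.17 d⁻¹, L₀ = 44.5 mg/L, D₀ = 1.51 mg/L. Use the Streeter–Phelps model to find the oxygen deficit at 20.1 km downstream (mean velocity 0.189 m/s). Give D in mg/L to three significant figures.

Travel time t = x/v = 20.1 km / (0.189 m/s) = 20100 m / 0.189 m/s = 106300 s = 1.231 d.
k_1 L₀/(k_r−k_1) = 0.286×44.5/(2.17−0.286) = 12.73/1.884 = 6.755 mg/L.
e^(−k_1 t) = e^(−0.286×1.231) = 0.7033; e^(−k_r t) = e^(−2.17×1.231) = 0.06918.
D = 6.755 × (0.7033 − 0.06918) + 1.51 × 0.06918 = 4.283 + 0.1045 = 4.388 mg/L.

D ≈ 4.39 mg/L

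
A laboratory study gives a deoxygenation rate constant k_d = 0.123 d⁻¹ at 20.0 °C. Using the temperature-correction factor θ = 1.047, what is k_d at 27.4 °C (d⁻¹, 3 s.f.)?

k_d ≈ 0.173 d⁻¹

k_d(T₂) = k_d(T₁) · θ^(T₂−T₁) = 0.123 × 1.047^(27.4−20.0)
= 0.123 × 1.047^7.40 = 0.123 × 1.405 = 0.1728 d⁻¹.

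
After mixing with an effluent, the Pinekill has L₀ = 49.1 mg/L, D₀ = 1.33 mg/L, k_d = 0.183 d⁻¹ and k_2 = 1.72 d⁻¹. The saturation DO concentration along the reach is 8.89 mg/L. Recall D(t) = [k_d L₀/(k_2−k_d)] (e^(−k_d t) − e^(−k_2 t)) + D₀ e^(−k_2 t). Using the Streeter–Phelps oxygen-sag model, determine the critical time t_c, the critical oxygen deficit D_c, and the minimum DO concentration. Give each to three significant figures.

t_c ≈ 1.29 d; D_c ≈ 4.13 mg/L; min DO ≈ 4.76 mg/L

t_c = [1/(k_2−k_d)] ln[(k_2/k_d)(1 − D₀(k_2−k_d)/(k_d L₀))]
= [1/(1.72−0.183)] ln[(1.72/0.183)(1 − 1.33×1.537/(0.183×49.1))]
= (1/1.537) ln[9.399 × 0.7725] = 0.6506 × ln(7.261) = 0.6506 × 1.982 = 1.290 d.
D_c = (k_d/k_2) L₀ e^(−k_d t_c) = (0.183/1.72) × 49.1 × e^(−0.183×1.290) = 0.1064 × 49.1 × 0.7898 = 4.126 mg/L.
Minimum DO = C_s − D_c = 8.89 − 4.126 = 4.764 mg/L.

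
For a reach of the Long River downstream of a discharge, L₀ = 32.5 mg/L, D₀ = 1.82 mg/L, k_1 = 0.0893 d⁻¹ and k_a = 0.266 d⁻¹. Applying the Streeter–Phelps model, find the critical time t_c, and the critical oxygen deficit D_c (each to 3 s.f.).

With k_a/k_1 = 2.979 and 1 − D₀(k_a−k_1)/(k_1 L₀) = 0.8892,
t_c = ln(2.979 × 0.8892) / (0.266 − 0.0893) = ln(2.649) / 0.1767 = 0.9741/0.1767 = 5.512 d.
L(t_c) = L₀ e^(−k_1 t_c) = 32.5 × 0.6112 = 19.87 mg/L, and at the critical point k_a D_c = k_1 L, so D_c = (0.0893/0.266) × 19.87 = 6.669 mg/L.

t_c ≈ 5.51 d; D_c ≈ 6.67 mg/L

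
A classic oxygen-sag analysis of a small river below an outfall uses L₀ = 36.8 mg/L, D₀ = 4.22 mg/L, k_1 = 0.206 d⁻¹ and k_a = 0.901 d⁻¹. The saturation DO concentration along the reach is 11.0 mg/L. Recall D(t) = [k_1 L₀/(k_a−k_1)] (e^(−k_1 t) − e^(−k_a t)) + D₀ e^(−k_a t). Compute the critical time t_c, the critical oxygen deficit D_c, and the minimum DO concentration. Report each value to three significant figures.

t_c ≈ 1.42 d; D_c ≈ 6.28 mg/L; min DO ≈ 4.72 mg/L

t_c = [1/(k_a−k_1)] ln[(k_a/k_1)(1 − D₀(k_a−k_1)/(k_1 L₀))]
= [1/(0.901−0.206)] ln[(0.901/0.206)(1 − 4.22×0.6950/(0.206×36.8))]
= (1/0.6950) ln[4.374 × 0.6131] = 1.439 × ln(2.682) = 1.439 × 0.9864 = 1.419 d.
L(t_c) = L₀ e^(−k_1 t_c) = 36.8 × 0.7465 = 27.47 mg/L, and at the critical point k_a D_c = k_1 L, so D_c = (0.206/0.901) × 27.47 = 6.281 mg/L.
Minimum DO = C_s − D_c = 11.0 − 6.281 = 4.719 mg/L.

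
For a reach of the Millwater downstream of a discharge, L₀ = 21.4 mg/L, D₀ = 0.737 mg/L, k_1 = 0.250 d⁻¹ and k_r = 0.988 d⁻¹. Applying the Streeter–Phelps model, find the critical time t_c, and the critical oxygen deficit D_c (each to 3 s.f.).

t_c ≈ 1.72 d; D_c ≈ 3.53 mg/L

t_c = [1/(k_r−k_1)] ln[(k_r/k_1)(1 − D₀(k_r−k_1)/(k_1 L₀))]
= [1/(0.988−0.250)] ln[(0.988/0.250)(1 − 0.737×0.7380/(0.250×21.4))]
= (1/0.7380) ln[3.952 × 0.8983] = 1.355 × ln(3.550) = 1.355 × 1.267 = 1.717 d.
L(t_c) = L₀ e^(−k_1 t_c) = 21.4 × 0.6510 = 13.93 mg/L, and at the critical point k_r D_c = k_1 L, so D_c = (0.250/0.988) × 13.93 = 3.525 mg/L.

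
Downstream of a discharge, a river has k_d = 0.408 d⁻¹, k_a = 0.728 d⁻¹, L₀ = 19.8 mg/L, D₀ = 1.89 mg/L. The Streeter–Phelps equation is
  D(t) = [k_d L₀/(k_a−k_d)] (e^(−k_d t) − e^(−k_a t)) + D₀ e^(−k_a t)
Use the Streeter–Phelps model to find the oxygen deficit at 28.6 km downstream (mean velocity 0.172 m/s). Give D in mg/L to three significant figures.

D ≈ 5.76 mg/L

Travel time t = x/v = 28.6 km / (0.172 m/s) = 28600 m / 0.172 m/s = 166300 s = 1.925 d.
k_d L₀/(k_a−k_d) = 0.408×19.8/(0.728−0.408) = 8.078/0.3200 = 25.25 mg/L.
e^(−k_d t) = e^(−0.408×1.925) = 0.4560; e^(−k_a t) = e^(−0.728×1.925) = 0.2463.
D = 25.25 × (0.4560 − 0.2463) + 1.89 × 0.2463 = 5.294 + 0.4656 = 5.759 mg/L.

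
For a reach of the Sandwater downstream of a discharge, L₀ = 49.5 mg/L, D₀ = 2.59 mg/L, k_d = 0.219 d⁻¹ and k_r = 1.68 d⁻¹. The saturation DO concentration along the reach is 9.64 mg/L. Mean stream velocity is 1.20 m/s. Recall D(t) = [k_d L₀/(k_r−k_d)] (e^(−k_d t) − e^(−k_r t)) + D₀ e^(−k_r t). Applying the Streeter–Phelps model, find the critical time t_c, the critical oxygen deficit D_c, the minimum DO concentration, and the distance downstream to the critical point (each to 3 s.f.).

At the critical point dD/dt = 0, so k_d L₀ e^(−k_d t) = k_r D. Substituting D(t) from the Streeter–Phelps equation and solving for t gives
t_c = ln[(k_r/k_d)(1 − D₀(k_r−k_d)/(k_d L₀))] / (k_r−k_d).
Here k_r−k_d = 1.461 d⁻¹ and 1 − D₀(k_r−k_d)/(k_d L₀) = 1 − 2.59×1.461/(0.219×49.5) = 0.6509, so
t_c = ln(7.671 × 0.6509) / 1.461 = 1.608 / 1.461 = 1.101 d.
D_c = (k_d/k_r) L₀ e^(−k_d t_c) = (0.219/1.68) × 49.5 × e^(−0.219×1.101) = 0.1304 × 49.5 × 0.7858 = 5.071 mg/L.
Minimum DO = C_s − D_c = 9.64 − 5.071 = 4.569 mg/L.
x_c = v t_c = 1.20 m/s × 1.101 d × 86400 s/d = 114100 m ≈ 114 km.

t_c ≈ 1.10 d; D_c ≈ 5.07 mg/L; min DO ≈ 4.57 mg/L; x_c ≈ 114 km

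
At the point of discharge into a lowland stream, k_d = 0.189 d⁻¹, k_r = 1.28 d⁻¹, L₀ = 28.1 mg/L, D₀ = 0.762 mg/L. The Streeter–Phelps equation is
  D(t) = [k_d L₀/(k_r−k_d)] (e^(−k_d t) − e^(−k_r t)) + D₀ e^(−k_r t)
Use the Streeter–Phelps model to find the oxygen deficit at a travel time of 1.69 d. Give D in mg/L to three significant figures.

k_d L₀/(k_r−k_d) = 0.189×28.1/(1.28−0.189) = 5.311/1.091 = 4.868 mg/L.
e^(−k_d t) = e^(−0.189×1.690) = 0.7266; e^(−k_r t) = e^(−1.28×1.690) = 0.1150.
D = 4.868 × (0.7266 − 0.1150) + 0.762 × 0.1150 = 2.977 + 0.08760 = 3.065 mg/L.

D ≈ 3.06 mg/L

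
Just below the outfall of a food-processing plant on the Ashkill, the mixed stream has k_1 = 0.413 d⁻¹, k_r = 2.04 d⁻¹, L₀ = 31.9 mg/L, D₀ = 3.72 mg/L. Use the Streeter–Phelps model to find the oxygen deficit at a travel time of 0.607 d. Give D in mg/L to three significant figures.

D ≈ 5.03 mg/L

k_1 L₀/(k_r−k_1) = 0.413×31.9/(2.04−0.413) = 13.17/1.627 = 8.098 mg/L.
e^(−k_1 t) = e^(−0.413×0.6070) = 0.7783; e^(−k_r t) = e^(−2.04×0.6070) = 0.2899.
D = 8.098 × (0.7783 − 0.2899) + 3.72 × 0.2899 = 3.955 + 1.078 = 5.033 mg/L.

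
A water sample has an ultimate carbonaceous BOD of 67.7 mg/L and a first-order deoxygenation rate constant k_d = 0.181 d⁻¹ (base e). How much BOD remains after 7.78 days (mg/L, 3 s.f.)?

L_t = L₀ e^(−k_d t) = 67.7 × e^(−0.181×7.78) = 67.7 × 0.2446 = 16.56 mg/L.

L ≈ 16.6 mg/L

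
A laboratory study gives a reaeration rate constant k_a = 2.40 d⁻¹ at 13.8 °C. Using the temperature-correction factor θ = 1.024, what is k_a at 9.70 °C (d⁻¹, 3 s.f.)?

k_a ≈ 2.18 d⁻¹

k_a(T₂) = k_a(T₁) · θ^(T₂−T₁) = 2.40 × 1.024^(9.70−13.8)
= 2.40 × 1.024^-4.10 = 2.40 × 0.9073 = 2.178 d⁻¹.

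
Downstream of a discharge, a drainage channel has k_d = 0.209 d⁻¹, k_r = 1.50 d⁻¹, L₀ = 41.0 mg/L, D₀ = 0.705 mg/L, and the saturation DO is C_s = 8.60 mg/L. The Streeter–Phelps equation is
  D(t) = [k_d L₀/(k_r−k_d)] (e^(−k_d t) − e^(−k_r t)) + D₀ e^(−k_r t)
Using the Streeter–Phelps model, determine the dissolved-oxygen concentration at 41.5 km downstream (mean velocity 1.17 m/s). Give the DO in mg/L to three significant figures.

DO ≈ 5.71 mg/L

Travel time t = x/v = 41.5 km / (1.17 m/s) = 41500 m / 1.17 m/s = 35470 s = 0.4105 d.
k_d L₀/(k_r−k_d) = 0.209×41.0/(1.50−0.209) = 8.569/1.291 = 6.637 mg/L.
e^(−k_d t) = e^(−0.209×0.4105) = 0.9178; e^(−k_r t) = e^(−1.50×0.4105) = 0.5402.
D = 6.637 × (0.9178 − 0.5402) + 0.705 × 0.5402 = 2.506 + 0.3808 = 2.887 mg/L.
DO = C_s − D = 8.60 − 2.887 = 5.713 mg/L.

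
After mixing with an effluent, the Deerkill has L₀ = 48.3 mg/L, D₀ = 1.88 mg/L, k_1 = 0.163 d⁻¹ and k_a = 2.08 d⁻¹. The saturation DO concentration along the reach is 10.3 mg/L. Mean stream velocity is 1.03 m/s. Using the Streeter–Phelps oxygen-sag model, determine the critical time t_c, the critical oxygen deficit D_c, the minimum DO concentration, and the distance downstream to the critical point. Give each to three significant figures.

With k_a/k_1 = 12.76 and 1 − D₀(k_a−k_1)/(k_1 L₀) = 0.5422,
t_c = ln(12.76 × 0.5422) / (2.08 − 0.163) = ln(6.919) / 1.917 = 1.934/1.917 = 1.009 d.
L(t_c) = L₀ e^(−k_1 t_c) = 48.3 × 0.8483 = 40.97 mg/L, and at the critical point k_a D_c = k_1 L, so D_c = (0.163/2.08) × 40.97 = 3.211 mg/L.
Minimum DO = C_s − D_c = 10.3 − 3.211 = 7.089 mg/L.
x_c = v t_c = 1.03 m/s × 1.009 d × 86400 s/d = 89800 m ≈ 89.8 km.

t_c ≈ 1.01 d; D_c ≈ 3.21 mg/L; min DO ≈ 7.09 mg/L; x_c ≈ 89.8 km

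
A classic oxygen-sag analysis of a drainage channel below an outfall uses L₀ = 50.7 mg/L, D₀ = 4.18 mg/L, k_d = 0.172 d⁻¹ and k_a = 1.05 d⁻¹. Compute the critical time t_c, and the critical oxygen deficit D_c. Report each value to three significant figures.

t_c ≈ 1.44 d; D_c ≈ 6.48 mg/L

With k_a/k_d = 6.105 and 1 − D₀(k_a−k_d)/(k_d L₀) = 0.5791,
t_c = ln(6.105 × 0.5791) / (1.05 − 0.172) = ln(3.535) / 0.8780 = 1.263/0.8780 = 1.438 d.
L(t_c) = L₀ e^(−k_d t_c) = 50.7 × 0.7808 = 39.59 mg/L, and at the critical point k_a D_c = k_d L, so D_c = (0.172/1.05) × 39.59 = 6.485 mg/L.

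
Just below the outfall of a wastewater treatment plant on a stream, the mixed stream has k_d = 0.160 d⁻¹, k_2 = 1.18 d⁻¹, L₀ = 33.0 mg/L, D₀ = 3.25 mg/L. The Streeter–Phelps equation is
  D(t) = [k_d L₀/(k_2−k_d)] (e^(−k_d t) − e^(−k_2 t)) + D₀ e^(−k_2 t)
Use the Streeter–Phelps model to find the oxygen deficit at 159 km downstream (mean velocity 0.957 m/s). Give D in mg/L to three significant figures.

D ≈ 3.61 mg/L

Travel time t = x/v = 159 km / (0.957 m/s) = 159000 m / 0.957 m/s = 166100 s = 1.923 d.
k_d L₀/(k_2−k_d) = 0.160×33.0/(1.18−0.160) = 5.280/1.020 = 5.176 mg/L.
e^(−k_d t) = e^(−0.160×1.923) = 0.7352; e^(−k_2 t) = e^(−1.18×1.923) = 0.1034.
D = 5.176 × (0.7352 − 0.1034) + 3.25 × 0.1034 = 3.270 + 0.3361 = 3.606 mg/L.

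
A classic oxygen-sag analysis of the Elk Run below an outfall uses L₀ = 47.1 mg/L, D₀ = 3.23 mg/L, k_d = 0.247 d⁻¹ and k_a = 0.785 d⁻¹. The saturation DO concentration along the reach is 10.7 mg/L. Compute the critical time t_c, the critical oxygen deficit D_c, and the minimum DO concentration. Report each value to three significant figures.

t_c = [1/(k_a−k_d)] ln[(k_a/k_d)(1 − D₀(k_a−k_d)/(k_d L₀))]
= [1/(0.785−0.247)] ln[(0.785/0.247)(1 − 3.23×0.5380/(0.247×47.1))]
= (1/0.5380) ln[3.178 × 0.8506] = 1.859 × ln(2.703) = 1.859 × 0.9945 = 1.849 d.
L(t_c) = L₀ e^(−k_d t_c) = 47.1 × 0.6334 = 29.84 mg/L, and at the critical point k_a D_c = k_d L, so D_c = (0.247/0.785) × 29.84 = 9.388 mg/L.
Minimum DO = C_s − D_c = 10.7 − 9.388 = 1.312 mg/L.

t_c ≈ 1.85 d; D_c ≈ 9.39 mg/L; min DO ≈ 1.31 mg/L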